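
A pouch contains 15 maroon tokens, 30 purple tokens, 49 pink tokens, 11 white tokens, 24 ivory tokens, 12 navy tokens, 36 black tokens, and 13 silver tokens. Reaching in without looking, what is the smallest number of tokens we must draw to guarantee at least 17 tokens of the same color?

Treat the 8 colors as pigeonholes.
In the worst case we take at most 16 of each color, but all 15 maroon, all 11 white, all 12 navy, and all 13 silver (fewer than 16), giving 15 + 16 + 16 + 11 + 16 + 12 + 16 + 13 = 115.
One more token then forces some color to 17, so 115 + 1 = 116.

116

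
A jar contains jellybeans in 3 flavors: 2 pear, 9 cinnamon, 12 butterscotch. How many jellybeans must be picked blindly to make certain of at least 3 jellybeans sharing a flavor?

The worst case takes 2 jellybeans of each flavor without reaching 3 of any: 3 × 2 = 6.
The next jellybean must bring some flavor to 3, so 6 + 1 = 7.

7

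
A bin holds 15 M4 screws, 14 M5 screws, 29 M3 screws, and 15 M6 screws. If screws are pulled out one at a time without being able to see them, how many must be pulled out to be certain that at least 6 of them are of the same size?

21

The worst case takes 5 screws of each size without reaching 6 of any: 4 × 5 = 20.
The next screw must bring some size to 6, so 20 + 1 = 21.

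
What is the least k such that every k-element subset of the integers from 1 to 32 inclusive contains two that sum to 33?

17

Partition {1, …, 32} into 16 pairs: {1,32}, {2,31}, …, {16,17}.
Choosing 16 integers — say the integers 1 through 16 — takes one from each pair and avoids the property.
Choosing 17 forces two into the same pair by pigeonhole, and those sum to 33. So 17.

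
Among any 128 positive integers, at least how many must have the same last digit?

The 128 positive integers fall into 10 possible last digits.
If each of the 10 possible last digits held at most 12, the total would be at most 10 × 12 = 120 < 128, a contradiction.
So at least one holds ⌈128/10⌉ = 13.

13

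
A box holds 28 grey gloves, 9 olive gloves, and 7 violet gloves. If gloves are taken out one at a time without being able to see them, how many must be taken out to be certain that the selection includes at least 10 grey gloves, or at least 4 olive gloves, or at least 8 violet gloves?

The worst case stops just short of every target: 9 grey, 3 olive, 7 violet — 9 + 3 + 7 = 19 gloves.
One more glove must push some color to its target, so 19 + 1 = 20.

20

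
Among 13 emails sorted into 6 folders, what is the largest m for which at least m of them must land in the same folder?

3

The 13 emails fall into 6 folders.
If each of the 6 folders held at most 2, the total would be at most 6 × 2 = 12 < 13, a contradiction.
So at least one holds ⌈13/6⌉ = 3.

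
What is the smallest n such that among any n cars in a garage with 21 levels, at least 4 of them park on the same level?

There are 21 levels acting as pigeonholes.
With 21 × 3 = 63 cars we could place exactly 3 in each, with no class reaching 4.
One more forces some class to hold 4, so 63 + 1 = 64.

64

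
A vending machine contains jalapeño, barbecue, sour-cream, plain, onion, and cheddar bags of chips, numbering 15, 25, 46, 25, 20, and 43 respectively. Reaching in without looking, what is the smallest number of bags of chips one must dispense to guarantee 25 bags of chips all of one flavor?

132

Treat the 6 flavors as pigeonholes.
In the worst case we take at most 24 of each flavor, but all 15 jalapeño and all 20 onion (fewer than 24), giving 15 + 24 + 24 + 24 + 20 + 24 = 131.
One more bag of chips then forces some flavor to 25, so 131 + 1 = 132.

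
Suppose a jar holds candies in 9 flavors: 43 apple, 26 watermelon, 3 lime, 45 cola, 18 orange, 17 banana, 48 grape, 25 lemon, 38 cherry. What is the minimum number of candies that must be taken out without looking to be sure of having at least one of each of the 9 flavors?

261

The hardest flavor to obtain is lime: we could draw every other candy first — 263 − 3 = 260 candies — without a single lime one.
The next draw must be lime, so 260 + 1 = 261.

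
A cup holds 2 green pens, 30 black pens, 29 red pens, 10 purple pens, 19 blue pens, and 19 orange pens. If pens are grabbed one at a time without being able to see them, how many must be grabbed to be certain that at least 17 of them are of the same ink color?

In the worst case we take at most 16 of each ink color, but all 2 green and all 10 purple (fewer than 16), giving 2 + 16 + 16 + 10 + 16 + 16 = 76.
One more pen then forces some ink color to 17, so 76 + 1 = 77.

77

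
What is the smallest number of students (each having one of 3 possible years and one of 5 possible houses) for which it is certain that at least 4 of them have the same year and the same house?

46

There are 3 × 5 = 15 (year, house) combinations acting as pigeonholes.
With 15 × 3 = 45 students we could place exactly 3 in each, with no (year, house) pair reaching 4.
One more forces some (year, house) pair to hold 4, so 45 + 1 = 46.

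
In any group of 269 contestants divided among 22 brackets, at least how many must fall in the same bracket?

If each of the 22 brackets held at most 12, the total would be at most 22 × 12 = 264 < 269, a contradiction.
So at least one holds ⌈269/22⌉ = 13.

13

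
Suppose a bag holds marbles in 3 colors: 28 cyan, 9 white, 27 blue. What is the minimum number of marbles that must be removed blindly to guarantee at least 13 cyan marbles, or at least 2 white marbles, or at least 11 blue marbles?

24

The worst case stops just short of every target: 12 cyan, 1 white, 10 blue — 12 + 1 + 10 = 23 marbles.
One more marble must push some color to its target, so 23 + 1 = 24.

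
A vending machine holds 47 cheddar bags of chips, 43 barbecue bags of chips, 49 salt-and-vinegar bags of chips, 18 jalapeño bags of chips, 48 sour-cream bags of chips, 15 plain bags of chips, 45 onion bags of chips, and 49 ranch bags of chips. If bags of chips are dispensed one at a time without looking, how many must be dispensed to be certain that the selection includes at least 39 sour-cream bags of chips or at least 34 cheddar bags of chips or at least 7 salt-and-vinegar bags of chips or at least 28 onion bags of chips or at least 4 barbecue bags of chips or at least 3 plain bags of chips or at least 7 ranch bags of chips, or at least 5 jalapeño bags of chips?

120

The worst case stops just short of every target: 33 cheddar, 3 barbecue, 6 salt-and-vinegar, 4 jalapeño, 38 sour-cream, 2 plain, 27 onion, 6 ranch — 33 + 3 + 6 + 4 + 38 + 2 + 27 + 6 = 119 bags of chips.
One more bag of chips must push some flavor to its target, so 119 + 1 = 120.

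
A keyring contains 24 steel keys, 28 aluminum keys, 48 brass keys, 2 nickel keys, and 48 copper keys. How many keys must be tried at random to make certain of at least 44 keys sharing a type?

141

Treat the 5 types as pigeonholes.
In the worst case we take at most 43 of each type, but all 24 steel, all 28 aluminum, and all 2 nickel (fewer than 43), giving 24 + 28 + 43 + 2 + 43 = 140.
One more key then forces some type to 44, so 140 + 1 = 141.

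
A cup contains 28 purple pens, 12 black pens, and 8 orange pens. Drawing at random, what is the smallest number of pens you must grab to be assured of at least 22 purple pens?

42

The worst case draws every non-purple pen first: 12 + 8 = 20.
The next 22 draws are then forced to be purple, giving 20 + 22 = 42.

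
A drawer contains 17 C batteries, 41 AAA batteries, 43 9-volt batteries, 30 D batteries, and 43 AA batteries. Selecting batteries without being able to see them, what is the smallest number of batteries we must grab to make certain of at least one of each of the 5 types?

The hardest type to obtain is C: we could draw every other battery first — 174 − 17 = 157 batteries — without a single C one.
The next draw must be C, so 157 + 1 = 158.

158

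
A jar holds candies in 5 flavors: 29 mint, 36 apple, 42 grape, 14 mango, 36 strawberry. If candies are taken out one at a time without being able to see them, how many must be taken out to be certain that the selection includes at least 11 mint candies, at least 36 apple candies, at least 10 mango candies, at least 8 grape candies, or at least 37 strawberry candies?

98

The worst case stops just short of every target: 10 mint, 35 apple, 7 grape, 9 mango, 36 strawberry — 10 + 35 + 7 + 9 + 36 = 97 candies.
One more candy must push some flavor to its target, so 97 + 1 = 98.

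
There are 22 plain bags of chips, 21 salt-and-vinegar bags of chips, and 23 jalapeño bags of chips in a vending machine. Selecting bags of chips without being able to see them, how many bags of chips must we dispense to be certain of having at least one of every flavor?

46

The hardest flavor to obtain is salt-and-vinegar: we could draw every other bag of chips first — 66 − 21 = 45 bags of chips — without a single salt-and-vinegar one.
The next draw must be salt-and-vinegar, so 45 + 1 = 46.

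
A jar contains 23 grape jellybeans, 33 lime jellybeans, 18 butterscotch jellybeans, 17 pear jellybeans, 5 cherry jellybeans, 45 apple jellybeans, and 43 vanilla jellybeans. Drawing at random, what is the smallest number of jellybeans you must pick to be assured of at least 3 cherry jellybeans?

To avoid cherry jellybeans as long as possible, exhaust the other 6 flavors first.
The worst case draws every non-cherry jellybean first: 23 + 33 + 18 + 17 + 45 + 43 = 179.
The next 3 draws are then forced to be cherry, giving 179 + 3 = 182.

182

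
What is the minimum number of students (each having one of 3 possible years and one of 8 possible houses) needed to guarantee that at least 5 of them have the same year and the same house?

97

There are 3 × 8 = 24 (year, house) combinations acting as pigeonholes.
With 24 × 4 = 96 students we could place exactly 4 in each, with no (year, house) pair reaching 5.
One more forces some (year, house) pair to hold 5, so 96 + 1 = 97.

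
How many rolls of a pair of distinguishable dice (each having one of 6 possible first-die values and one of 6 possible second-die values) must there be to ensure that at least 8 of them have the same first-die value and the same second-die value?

There are 6 × 6 = 36 (first-die value, second-die value) combinations acting as pigeonholes.
With 36 × 7 = 252 rolls of a pair of distinguishable dice we could place exactly 7 in each, with no (first-die value, second-die value) pair reaching 8.
One more forces some (first-die value, second-die value) pair to hold 8, so 252 + 1 = 253.

253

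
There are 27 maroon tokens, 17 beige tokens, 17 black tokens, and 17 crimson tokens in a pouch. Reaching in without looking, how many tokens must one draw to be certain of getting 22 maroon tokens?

73

The worst case draws every non-maroon token first: 17 + 17 + 17 = 51.
The next 22 draws are then forced to be maroon, giving 51 + 22 = 73.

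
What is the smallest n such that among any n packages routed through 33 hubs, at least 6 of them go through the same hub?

There are 33 hubs acting as pigeonholes.
With 33 × 5 = 165 packages we could place exactly 5 in each, with no class reaching 6.
One more forces some class to hold 6, so 165 + 1 = 166.

166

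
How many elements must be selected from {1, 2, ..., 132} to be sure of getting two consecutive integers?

67

Partition {1, …, 132} into 66 pairs: {1,2}, {3,4}, …, {131,132}.
Choosing 66 integers — say the 66 even numbers 2, 4, …, 132 — takes one from each pair and avoids the property.
Choosing 67 forces two into the same pair by pigeonhole, and those are consecutive. So 67.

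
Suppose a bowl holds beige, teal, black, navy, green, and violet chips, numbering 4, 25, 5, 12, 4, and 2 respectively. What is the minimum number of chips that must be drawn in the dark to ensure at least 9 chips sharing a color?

Treat the 6 colors as pigeonholes.
In the worst case we take at most 8 of each color, but all 4 beige, all 5 black, all 4 green, and all 2 violet (fewer than 8), giving 4 + 8 + 5 + 8 + 4 + 2 = 31.
One more chip then forces some color to 9, so 31 + 1 = 32.

32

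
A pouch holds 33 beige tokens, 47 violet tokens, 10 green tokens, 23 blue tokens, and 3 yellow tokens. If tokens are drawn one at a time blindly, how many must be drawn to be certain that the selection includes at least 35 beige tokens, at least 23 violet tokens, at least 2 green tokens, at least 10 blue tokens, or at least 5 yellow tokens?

69

The worst case stops just short of every target: all 33 beige, 22 violet, 1 green, 9 blue, all 3 yellow — 33 + 22 + 1 + 9 + 3 = 68 tokens.
One more token must push some color to its target, so 68 + 1 = 69.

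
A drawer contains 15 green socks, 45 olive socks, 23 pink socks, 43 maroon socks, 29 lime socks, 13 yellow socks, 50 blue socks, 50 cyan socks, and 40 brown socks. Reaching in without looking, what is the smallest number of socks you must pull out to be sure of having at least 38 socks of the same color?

In the worst case we take at most 37 of each color, but all 15 green, all 23 pink, all 29 lime, and all 13 yellow (fewer than 37), giving 15 + 37 + 23 + 37 + 29 + 13 + 37 + 37 + 37 = 265.
One more sock then forces some color to 38, so 265 + 1 = 266.

266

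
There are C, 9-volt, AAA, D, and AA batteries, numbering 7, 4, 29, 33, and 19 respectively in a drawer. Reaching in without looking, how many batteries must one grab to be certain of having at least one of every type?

89

The hardest type to obtain is 9-volt: we could draw every other battery first — 92 − 4 = 88 batteries — without a single 9-volt one.
The next draw must be 9-volt, so 88 + 1 = 89.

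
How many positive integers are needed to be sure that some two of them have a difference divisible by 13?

Two integers differ by a multiple of 13 exactly when they share a remainder mod 13.
There are 13 residue classes mod 13, so 13 integers can all lie in distinct classes.
One more integer must repeat a residue, giving a difference divisible by 13. So n = 13 + 1 = 14.

14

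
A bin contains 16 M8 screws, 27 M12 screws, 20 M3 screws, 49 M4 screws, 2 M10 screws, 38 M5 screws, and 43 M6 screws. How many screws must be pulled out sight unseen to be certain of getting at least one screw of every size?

194

The hardest size to obtain is M10: we could draw every other screw first — 195 − 2 = 193 screws — without a single M10 one.
The next draw must be M10, so 193 + 1 = 194.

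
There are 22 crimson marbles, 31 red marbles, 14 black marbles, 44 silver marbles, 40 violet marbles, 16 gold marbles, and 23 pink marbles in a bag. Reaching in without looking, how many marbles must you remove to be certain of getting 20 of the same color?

In the worst case we take at most 19 of each color, but all 14 black and all 16 gold (fewer than 19), giving 19 + 19 + 14 + 19 + 19 + 16 + 19 = 125.
One more marble then forces some color to 20, so 125 + 1 = 126.

126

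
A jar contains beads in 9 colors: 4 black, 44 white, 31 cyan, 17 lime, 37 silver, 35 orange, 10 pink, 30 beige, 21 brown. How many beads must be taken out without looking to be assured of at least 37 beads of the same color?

221

In the worst case we take at most 36 of each color, but all 4 black, all 31 cyan, all 17 lime, all 35 orange, all 10 pink, all 30 beige, and all 21 brown (fewer than 36), giving 4 + 36 + 31 + 17 + 36 + 35 + 10 + 30 + 21 = 220.
One more bead then forces some color to 37, so 220 + 1 = 221.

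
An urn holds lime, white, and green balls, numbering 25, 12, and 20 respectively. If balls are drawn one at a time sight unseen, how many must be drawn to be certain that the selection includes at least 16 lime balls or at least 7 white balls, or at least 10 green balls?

The worst case stops just short of every target: 15 lime, 6 white, 9 green — 15 + 6 + 9 = 30 balls.
One more ball must push some color to its target, so 30 + 1 = 31.

31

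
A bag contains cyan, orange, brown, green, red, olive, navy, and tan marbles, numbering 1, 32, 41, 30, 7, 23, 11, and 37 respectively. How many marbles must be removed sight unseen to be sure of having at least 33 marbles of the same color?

In the worst case we take at most 32 of each color, but all 1 cyan, all 30 green, all 7 red, all 23 olive, and all 11 navy (fewer than 32), giving 1 + 32 + 32 + 30 + 7 + 23 + 11 + 32 = 168.
One more marble then forces some color to 33, so 168 + 1 = 169.

169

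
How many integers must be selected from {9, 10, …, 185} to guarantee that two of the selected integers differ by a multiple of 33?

Group the integers by remainder mod 33; there are 33 residue classes, each nonempty in this range.
Choosing one from each class (33 integers) avoids any shared remainder.
One more choice must repeat a class, so two differ by a multiple of 33. Hence 33 + 1 = 34.

34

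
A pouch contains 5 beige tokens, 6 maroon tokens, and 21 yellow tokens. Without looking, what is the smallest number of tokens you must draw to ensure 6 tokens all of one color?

The worst case takes 5 tokens of each color without reaching 6 of any: 3 × 5 = 15.
The next token must bring some color to 6, so 15 + 1 = 16.

16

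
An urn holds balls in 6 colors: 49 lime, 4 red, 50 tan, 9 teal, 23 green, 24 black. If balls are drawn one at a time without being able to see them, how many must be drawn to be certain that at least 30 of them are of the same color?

Treat the 6 colors as pigeonholes.
In the worst case we take at most 29 of each color, but all 4 red, all 9 teal, all 23 green, and all 24 black (fewer than 29), giving 29 + 4 + 29 + 9 + 23 + 24 = 118.
One more ball then forces some color to 30, so 118 + 1 = 119.

119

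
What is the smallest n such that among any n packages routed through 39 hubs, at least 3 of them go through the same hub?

79

There are 39 hubs acting as pigeonholes.
With 39 × 2 = 78 packages we could place exactly 2 in each, with no class reaching 3.
One more forces some class to hold 3, so 78 + 1 = 79.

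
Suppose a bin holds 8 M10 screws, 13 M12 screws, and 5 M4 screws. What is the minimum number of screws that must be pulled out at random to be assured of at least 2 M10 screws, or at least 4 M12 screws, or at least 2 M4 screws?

6

Each of the 3 sizes has its own threshold; avoid all of them simultaneously.
The worst case stops just short of every target: 1 M10, 3 M12, 1 M4 — 1 + 3 + 1 = 5 screws.
One more screw must push some size to its target, so 5 + 1 = 6.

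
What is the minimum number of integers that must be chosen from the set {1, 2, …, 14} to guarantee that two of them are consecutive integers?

8

Partition {1, …, 14} into 7 pairs: {1,2}, {3,4}, …, {13,14}.
Choosing 7 integers — say the 7 even numbers 2, 4, …, 14 — takes one from each pair and avoids the property.
Choosing 8 forces two into the same pair by pigeonhole, and those are consecutive. So 8.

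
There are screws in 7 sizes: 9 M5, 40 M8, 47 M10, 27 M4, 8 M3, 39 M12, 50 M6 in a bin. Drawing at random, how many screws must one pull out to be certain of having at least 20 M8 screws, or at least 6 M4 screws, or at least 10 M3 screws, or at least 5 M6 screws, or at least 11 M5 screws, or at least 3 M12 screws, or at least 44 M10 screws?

91

The worst case stops just short of every target: all 9 M5, 19 M8, 43 M10, 5 M4, all 8 M3, 2 M12, 4 M6 — 9 + 19 + 43 + 5 + 8 + 2 + 4 = 90 screws.
One more screw must push some size to its target, so 90 + 1 = 91.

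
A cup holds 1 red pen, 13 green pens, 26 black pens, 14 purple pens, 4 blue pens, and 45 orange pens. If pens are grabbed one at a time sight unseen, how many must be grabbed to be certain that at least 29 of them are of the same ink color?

In the worst case we take at most 28 of each ink color, but all 1 red, all 13 green, all 26 black, all 14 purple, and all 4 blue (fewer than 28), giving 1 + 13 + 26 + 14 + 4 + 28 = 86.
One more pen then forces some ink color to 29, so 86 + 1 = 87.

87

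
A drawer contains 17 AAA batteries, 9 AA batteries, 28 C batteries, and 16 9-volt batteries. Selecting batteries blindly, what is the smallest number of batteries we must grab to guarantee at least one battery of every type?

The hardest type to obtain is AA: we could draw every other battery first — 70 − 9 = 61 batteries — without a single AA one.
The next draw must be AA, so 61 + 1 = 62.

62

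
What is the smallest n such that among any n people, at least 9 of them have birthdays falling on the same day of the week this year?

There are 7 days of the week acting as pigeonholes.
With 7 × 8 = 56 people we could place exactly 8 in each, with no class reaching 9.
One more forces some class to hold 9, so 56 + 1 = 57.

57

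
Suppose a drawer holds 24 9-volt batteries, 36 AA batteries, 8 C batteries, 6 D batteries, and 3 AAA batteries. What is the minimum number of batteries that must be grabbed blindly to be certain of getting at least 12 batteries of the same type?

40

Treat the 5 types as pigeonholes.
In the worst case we take at most 11 of each type, but all 8 C, all 6 D, and all 3 AAA (fewer than 11), giving 11 + 11 + 8 + 6 + 3 = 39.
One more battery then forces some type to 12, so 39 + 1 = 40.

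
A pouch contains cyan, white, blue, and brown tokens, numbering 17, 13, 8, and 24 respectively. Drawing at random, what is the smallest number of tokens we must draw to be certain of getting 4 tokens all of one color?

13

The worst case takes 3 tokens of each color without reaching 4 of any: 4 × 3 = 12.
The next token must bring some color to 4, so 12 + 1 = 13.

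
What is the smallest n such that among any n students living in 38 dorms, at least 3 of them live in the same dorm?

There are 38 dorms acting as pigeonholes.
With 38 × 2 = 76 students we could place exactly 2 in each, with no class reaching 3.
One more forces some class to hold 3, so 76 + 1 = 77.

77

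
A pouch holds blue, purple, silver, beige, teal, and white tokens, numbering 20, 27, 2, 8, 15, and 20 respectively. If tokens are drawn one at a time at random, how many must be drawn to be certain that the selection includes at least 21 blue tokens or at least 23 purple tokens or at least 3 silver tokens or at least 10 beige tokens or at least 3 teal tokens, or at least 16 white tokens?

70

Each of the 6 colors has its own threshold; avoid all of them simultaneously.
The worst case stops just short of every target: 20 blue, 22 purple, 2 silver, all 8 beige, 2 teal, 15 white — 20 + 22 + 2 + 8 + 2 + 15 = 69 tokens.
One more token must push some color to its target, so 69 + 1 = 70.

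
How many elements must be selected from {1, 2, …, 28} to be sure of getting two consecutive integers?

Partition {1, …, 28} into 14 pairs: {1,2}, {3,4}, …, {27,28}.
Choosing 14 integers — say the 14 even numbers 2, 4, …, 28 — takes one from each pair and avoids the property.
Choosing 15 forces two into the same pair by pigeonhole, and those are consecutive. So 15.

15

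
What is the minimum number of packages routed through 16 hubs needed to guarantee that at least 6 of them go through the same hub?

81

There are 16 hubs acting as pigeonholes.
With 16 × 5 = 80 packages we could place exactly 5 in each, with no class reaching 6.
One more forces some class to hold 6, so 80 + 1 = 81.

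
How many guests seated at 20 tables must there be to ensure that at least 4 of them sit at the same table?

There are 20 tables acting as pigeonholes.
With 20 × 3 = 60 guests we could place exactly 3 in each, with no class reaching 4.
One more forces some class to hold 4, so 60 + 1 = 61.

61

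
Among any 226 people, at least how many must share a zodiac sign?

There are 12 zodiac signs, which serve as the pigeonholes.
If each of the 12 zodiac signs held at most 18, the total would be at most 12 × 18 = 216 < 226, a contradiction.
So at least one holds ⌈226/12⌉ = 19.

19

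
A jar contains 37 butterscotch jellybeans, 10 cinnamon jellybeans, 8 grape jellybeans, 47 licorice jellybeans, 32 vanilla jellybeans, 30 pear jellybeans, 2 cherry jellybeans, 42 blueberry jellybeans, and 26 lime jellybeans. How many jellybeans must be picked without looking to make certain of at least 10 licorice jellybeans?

To avoid licorice jellybeans as long as possible, exhaust the other 8 flavors first.
The worst case draws every non-licorice jellybean first: 37 + 10 + 8 + 32 + 30 + 2 + 42 + 26 = 187.
The next 10 draws are then forced to be licorice, giving 187 + 10 = 197.

197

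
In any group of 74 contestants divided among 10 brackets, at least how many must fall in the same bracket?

8

The 74 contestants fall into 10 brackets.
If each of the 10 brackets held at most 7, the total would be at most 10 × 7 = 70 < 74, a contradiction.
So at least one holds ⌈74/10⌉ = 8.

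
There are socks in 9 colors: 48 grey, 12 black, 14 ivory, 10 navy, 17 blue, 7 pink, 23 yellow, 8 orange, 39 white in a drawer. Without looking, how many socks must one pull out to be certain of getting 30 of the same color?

150

Treat the 9 colors as pigeonholes.
In the worst case we take at most 29 of each color, but all 12 black, all 14 ivory, all 10 navy, all 17 blue, all 7 pink, all 23 yellow, and all 8 orange (fewer than 29), giving 29 + 12 + 14 + 10 + 17 + 7 + 23 + 8 + 29 = 149.
One more sock then forces some color to 30, so 149 + 1 = 150.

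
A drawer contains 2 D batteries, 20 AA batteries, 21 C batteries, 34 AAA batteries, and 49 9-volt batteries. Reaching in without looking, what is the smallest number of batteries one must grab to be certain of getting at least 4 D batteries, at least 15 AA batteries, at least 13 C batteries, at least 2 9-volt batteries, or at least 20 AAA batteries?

49

The worst case stops just short of every target: all 2 D, 14 AA, 12 C, 19 AAA, 1 9-volt — 2 + 14 + 12 + 19 + 1 = 48 batteries.
One more battery must push some type to its target, so 48 + 1 = 49.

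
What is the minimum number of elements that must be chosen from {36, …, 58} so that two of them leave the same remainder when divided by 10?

Group the integers by remainder mod 10; there are 10 residue classes, each nonempty in this range.
Choosing one from each class (10 integers) avoids any shared remainder.
One more choice must repeat a class, so two differ by a multiple of 10. Hence 10 + 1 = 11.

11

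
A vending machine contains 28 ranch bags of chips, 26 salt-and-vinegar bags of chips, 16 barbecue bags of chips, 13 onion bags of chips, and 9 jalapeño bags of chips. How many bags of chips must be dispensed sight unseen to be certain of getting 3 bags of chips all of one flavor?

The worst case takes 2 bags of chips of each flavor without reaching 3 of any: 5 × 2 = 10.
The next bag of chips must bring some flavor to 3, so 10 + 1 = 11.

11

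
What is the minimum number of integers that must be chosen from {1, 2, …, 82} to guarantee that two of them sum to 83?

Partition {1, …, 82} into 41 pairs: {1,82}, {2,81}, …, {41,42}.
Choosing 41 integers — say the integers 1 through 41 — takes one from each pair and avoids the property.
Choosing 42 forces two into the same pair by pigeonhole, and those sum to 83. So 42.

42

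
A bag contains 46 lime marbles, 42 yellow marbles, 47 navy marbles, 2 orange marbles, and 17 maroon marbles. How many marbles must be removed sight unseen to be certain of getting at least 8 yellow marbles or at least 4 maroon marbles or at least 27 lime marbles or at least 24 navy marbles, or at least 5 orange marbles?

Each of the 5 colors has its own threshold; avoid all of them simultaneously.
The worst case stops just short of every target: 26 lime, 7 yellow, 23 navy, all 2 orange, 3 maroon — 26 + 7 + 23 + 2 + 3 = 61 marbles.
One more marble must push some color to its target, so 61 + 1 = 62.

62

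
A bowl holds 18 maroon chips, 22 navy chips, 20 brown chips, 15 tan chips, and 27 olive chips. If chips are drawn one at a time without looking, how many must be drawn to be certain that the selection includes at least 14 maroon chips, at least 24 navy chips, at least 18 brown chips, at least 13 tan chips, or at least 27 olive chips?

91

Each of the 5 colors has its own threshold; avoid all of them simultaneously.
The worst case stops just short of every target: 13 maroon, all 22 navy, 17 brown, 12 tan, 26 olive — 13 + 22 + 17 + 12 + 26 = 90 chips.
One more chip must push some color to its target, so 90 + 1 = 91.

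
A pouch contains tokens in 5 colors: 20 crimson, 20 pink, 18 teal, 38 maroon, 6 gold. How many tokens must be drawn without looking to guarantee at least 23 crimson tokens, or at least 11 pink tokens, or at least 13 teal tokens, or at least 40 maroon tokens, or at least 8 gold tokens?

87

Each of the 5 colors has its own threshold; avoid all of them simultaneously.
The worst case stops just short of every target: all 20 crimson, 10 pink, 12 teal, all 38 maroon, all 6 gold — 20 + 10 + 12 + 38 + 6 = 86 tokens.
One more token must push some color to its target, so 86 + 1 = 87.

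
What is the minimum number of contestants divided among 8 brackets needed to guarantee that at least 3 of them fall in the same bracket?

17

There are 8 brackets acting as pigeonholes.
With 8 × 2 = 16 contestants we could place exactly 2 in each, with no class reaching 3.
One more forces some class to hold 3, so 16 + 1 = 17.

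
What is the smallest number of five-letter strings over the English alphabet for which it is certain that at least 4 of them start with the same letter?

There are 26 possible first letters acting as pigeonholes.
With 26 × 3 = 78 five-letter strings over the English alphabet we could place exactly 3 in each, with no class reaching 4.
One more forces some class to hold 4, so 78 + 1 = 79.

79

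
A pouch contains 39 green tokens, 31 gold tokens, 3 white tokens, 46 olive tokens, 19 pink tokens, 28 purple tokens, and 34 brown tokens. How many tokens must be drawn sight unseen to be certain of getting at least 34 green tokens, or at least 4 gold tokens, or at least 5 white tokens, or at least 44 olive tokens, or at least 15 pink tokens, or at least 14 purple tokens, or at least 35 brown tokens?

144

The worst case stops just short of every target: 33 green, 3 gold, all 3 white, 43 olive, 14 pink, 13 purple, 34 brown — 33 + 3 + 3 + 43 + 14 + 13 + 34 = 143 tokens.
One more token must push some color to its target, so 143 + 1 = 144.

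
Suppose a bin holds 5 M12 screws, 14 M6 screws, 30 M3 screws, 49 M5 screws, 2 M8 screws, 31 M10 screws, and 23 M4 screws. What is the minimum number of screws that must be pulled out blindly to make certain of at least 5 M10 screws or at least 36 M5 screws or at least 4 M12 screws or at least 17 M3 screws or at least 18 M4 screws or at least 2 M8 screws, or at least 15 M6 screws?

91

The worst case stops just short of every target: 3 M12, 14 M6, 16 M3, 35 M5, 1 M8, 4 M10, 17 M4 — 3 + 14 + 16 + 35 + 1 + 4 + 17 = 90 screws.
One more screw must push some size to its target, so 90 + 1 = 91.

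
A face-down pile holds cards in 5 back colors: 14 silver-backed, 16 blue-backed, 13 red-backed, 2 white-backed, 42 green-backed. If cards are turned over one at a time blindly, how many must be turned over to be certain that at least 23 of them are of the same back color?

In the worst case we take at most 22 of each back color, but all 14 silver-backed, all 16 blue-backed, all 13 red-backed, and all 2 white-backed (fewer than 22), giving 14 + 16 + 13 + 2 + 22 = 67.
One more card then forces some back color to 23, so 67 + 1 = 68.

68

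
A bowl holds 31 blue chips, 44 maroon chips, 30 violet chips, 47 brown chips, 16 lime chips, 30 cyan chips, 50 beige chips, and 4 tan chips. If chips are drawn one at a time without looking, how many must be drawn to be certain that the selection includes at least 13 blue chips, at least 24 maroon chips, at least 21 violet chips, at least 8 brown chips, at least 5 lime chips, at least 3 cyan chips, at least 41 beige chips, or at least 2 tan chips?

110

The worst case stops just short of every target: 12 blue, 23 maroon, 20 violet, 7 brown, 4 lime, 2 cyan, 40 beige, 1 tan — 12 + 23 + 20 + 7 + 4 + 2 + 40 + 1 = 109 chips.
One more chip must push some color to its target, so 109 + 1 = 110.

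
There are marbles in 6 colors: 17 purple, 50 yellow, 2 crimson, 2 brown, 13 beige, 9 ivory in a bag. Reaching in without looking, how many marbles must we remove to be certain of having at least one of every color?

The hardest color to obtain is crimson: we could draw every other marble first — 93 − 2 = 91 marbles — without a single crimson one.
The next draw must be crimson, so 91 + 1 = 92.

92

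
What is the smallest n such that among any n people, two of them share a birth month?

There are 12 months of the year acting as pigeonholes.
With 12 people we could place one in each, avoiding any repeat.
One more forces some class to hold 2, so 12 + 1 = 13.

13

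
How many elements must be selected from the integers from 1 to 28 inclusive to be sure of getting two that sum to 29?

Partition {1, …, 28} into 14 pairs: {1,28}, {2,27}, …, {14,15}.
Choosing 14 integers — say the integers 1 through 14 — takes one from each pair and avoids the property.
Choosing 15 forces two into the same pair by pigeonhole, and those sum to 29. So 15.

15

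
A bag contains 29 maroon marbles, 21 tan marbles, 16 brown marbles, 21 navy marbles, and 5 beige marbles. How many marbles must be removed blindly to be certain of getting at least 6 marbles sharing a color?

The worst case takes 5 marbles of each color without reaching 6 of any: 5 × 5 = 25.
The next marble must bring some color to 6, so 25 + 1 = 26.

26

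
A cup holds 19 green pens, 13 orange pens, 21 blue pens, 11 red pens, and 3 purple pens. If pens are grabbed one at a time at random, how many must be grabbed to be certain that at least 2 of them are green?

50

The worst case draws every non-green pen first: 13 + 21 + 11 + 3 = 48.
The next 2 draws are then forced to be green, giving 48 + 2 = 50.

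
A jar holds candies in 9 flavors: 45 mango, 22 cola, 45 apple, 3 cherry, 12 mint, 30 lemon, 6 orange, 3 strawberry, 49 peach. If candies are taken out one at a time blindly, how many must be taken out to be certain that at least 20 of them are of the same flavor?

In the worst case we take at most 19 of each flavor, but all 3 cherry, all 12 mint, all 6 orange, and all 3 strawberry (fewer than 19), giving 19 + 19 + 19 + 3 + 12 + 19 + 6 + 3 + 19 = 119.
One more candy then forces some flavor to 20, so 119 + 1 = 120.

120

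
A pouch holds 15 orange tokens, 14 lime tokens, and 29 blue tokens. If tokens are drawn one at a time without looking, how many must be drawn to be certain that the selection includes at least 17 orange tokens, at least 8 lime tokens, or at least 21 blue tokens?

43

The worst case stops just short of every target: all 15 orange, 7 lime, 20 blue — 15 + 7 + 20 = 42 tokens.
One more token must push some color to its target, so 42 + 1 = 43.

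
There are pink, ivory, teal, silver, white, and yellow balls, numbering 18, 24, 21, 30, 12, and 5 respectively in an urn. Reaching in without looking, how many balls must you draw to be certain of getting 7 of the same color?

36

Treat the 6 colors as pigeonholes.
In the worst case we take at most 6 of each color, but all 5 yellow (fewer than 6), giving 6 + 6 + 6 + 6 + 6 + 5 = 35.
One more ball then forces some color to 7, so 35 + 1 = 36.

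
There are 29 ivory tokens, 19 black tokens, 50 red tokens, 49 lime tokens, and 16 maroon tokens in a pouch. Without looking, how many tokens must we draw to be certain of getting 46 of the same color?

155

In the worst case we take at most 45 of each color, but all 29 ivory, all 19 black, and all 16 maroon (fewer than 45), giving 29 + 19 + 45 + 45 + 16 = 154.
One more token then forces some color to 46, so 154 + 1 = 155.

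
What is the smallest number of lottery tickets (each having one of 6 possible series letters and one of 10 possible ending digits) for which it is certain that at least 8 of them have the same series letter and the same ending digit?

There are 6 × 10 = 60 (series letter, ending digit) combinations acting as pigeonholes.
With 60 × 7 = 420 lottery tickets we could place exactly 7 in each, with no (series letter, ending digit) pair reaching 8.
One more forces some (series letter, ending digit) pair to hold 8, so 420 + 1 = 421.

421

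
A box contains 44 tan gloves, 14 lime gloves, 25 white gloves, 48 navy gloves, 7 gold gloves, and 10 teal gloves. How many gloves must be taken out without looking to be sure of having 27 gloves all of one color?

Treat the 6 colors as pigeonholes.
In the worst case we take at most 26 of each color, but all 14 lime, all 25 white, all 7 gold, and all 10 teal (fewer than 26), giving 26 + 14 + 25 + 26 + 7 + 10 = 108.
One more glove then forces some color to 27, so 108 + 1 = 109.

109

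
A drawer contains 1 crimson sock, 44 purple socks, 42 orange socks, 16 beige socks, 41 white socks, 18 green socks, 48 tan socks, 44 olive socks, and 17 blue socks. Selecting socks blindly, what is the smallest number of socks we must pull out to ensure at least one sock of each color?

The hardest color to obtain is crimson: we could draw every other sock first — 271 − 1 = 270 socks — without a single crimson one.
The next draw must be crimson, so 270 + 1 = 271.

271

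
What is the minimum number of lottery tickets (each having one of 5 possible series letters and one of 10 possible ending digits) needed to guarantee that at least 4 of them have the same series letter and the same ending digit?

There are 5 × 10 = 50 (series letter, ending digit) combinations acting as pigeonholes.
With 50 × 3 = 150 lottery tickets we could place exactly 3 in each, with no (series letter, ending digit) pair reaching 4.
One more forces some (series letter, ending digit) pair to hold 4, so 150 + 1 = 151.

151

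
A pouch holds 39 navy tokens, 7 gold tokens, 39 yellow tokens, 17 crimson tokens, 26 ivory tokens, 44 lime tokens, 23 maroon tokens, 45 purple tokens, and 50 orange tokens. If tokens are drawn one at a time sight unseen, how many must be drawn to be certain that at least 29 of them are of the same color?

Treat the 9 colors as pigeonholes.
In the worst case we take at most 28 of each color, but all 7 gold, all 17 crimson, all 26 ivory, and all 23 maroon (fewer than 28), giving 28 + 7 + 28 + 17 + 26 + 28 + 23 + 28 + 28 = 213.
One more token then forces some color to 29, so 213 + 1 = 214.

214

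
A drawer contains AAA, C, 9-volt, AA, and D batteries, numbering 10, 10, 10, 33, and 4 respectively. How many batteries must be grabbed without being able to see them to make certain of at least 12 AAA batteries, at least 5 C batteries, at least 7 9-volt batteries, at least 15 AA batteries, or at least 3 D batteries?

Each of the 5 types has its own threshold; avoid all of them simultaneously.
The worst case stops just short of every target: all 10 AAA, 4 C, 6 9-volt, 14 AA, 2 D — 10 + 4 + 6 + 14 + 2 = 36 batteries.
One more battery must push some type to its target, so 36 + 1 = 37.

37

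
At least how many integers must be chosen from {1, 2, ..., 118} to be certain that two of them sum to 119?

Partition {1, …, 118} into 59 pairs: {1,118}, {2,117}, …, {59,60}.
Choosing 59 integers — say the integers 1 through 59 — takes one from each pair and avoids the property.
Choosing 60 forces two into the same pair by pigeonhole, and those sum to 119. So 60.

60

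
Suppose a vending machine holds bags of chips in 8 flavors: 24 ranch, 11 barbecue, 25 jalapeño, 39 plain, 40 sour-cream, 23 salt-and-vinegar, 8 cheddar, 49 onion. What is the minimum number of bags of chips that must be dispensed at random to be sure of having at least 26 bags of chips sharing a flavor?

167

In the worst case we take at most 25 of each flavor, but all 24 ranch, all 11 barbecue, all 23 salt-and-vinegar, and all 8 cheddar (fewer than 25), giving 24 + 11 + 25 + 25 + 25 + 23 + 8 + 25 = 166.
One more bag of chips then forces some flavor to 26, so 166 + 1 = 167.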